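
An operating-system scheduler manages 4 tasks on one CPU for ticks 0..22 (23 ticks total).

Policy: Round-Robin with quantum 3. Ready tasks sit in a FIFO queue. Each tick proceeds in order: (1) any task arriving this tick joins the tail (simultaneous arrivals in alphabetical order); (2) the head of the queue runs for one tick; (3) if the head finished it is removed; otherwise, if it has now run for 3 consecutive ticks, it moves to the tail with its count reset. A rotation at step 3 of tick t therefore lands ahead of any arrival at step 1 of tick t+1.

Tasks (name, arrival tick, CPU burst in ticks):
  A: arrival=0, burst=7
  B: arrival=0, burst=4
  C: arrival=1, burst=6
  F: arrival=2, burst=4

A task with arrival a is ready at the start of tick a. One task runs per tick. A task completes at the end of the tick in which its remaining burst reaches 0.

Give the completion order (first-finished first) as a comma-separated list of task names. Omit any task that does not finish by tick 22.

t=0: queue=[A,B] q_used=0 → run A
t=1: queue=[A,B,C] q_used=1 → run A
t=2: queue=[A,B,C,F] q_used=2 → run A
t=3: queue=[B,C,F,A] q_used=0 → run B
t=4: queue=[B,C,F,A] q_used=1 → run B
t=5: queue=[B,C,F,A] q_used=2 → run B
t=6: queue=[C,F,A,B] q_used=0 → run C
t=7: queue=[C,F,A,B] q_used=1 → run C
t=8: queue=[C,F,A,B] q_used=2 → run C
t=9: queue=[F,A,B,C] q_used=0 → run F
t=10: queue=[F,A,B,C] q_used=1 → run F
t=11: queue=[F,A,B,C] q_used=2 → run F
t=12: queue=[A,B,C,F] q_used=0 → run A
t=13: queue=[A,B,C,F] q_used=1 → run A
t=14: queue=[A,B,C,F] q_used=2 → run A
t=15: queue=[B,C,F,A] q_used=0 → run B
t=16: queue=[C,F,A] q_used=0 → run C
t=17: queue=[C,F,A] q_used=1 → run C
t=18: queue=[C,F,A] q_used=2 → run C
t=19: queue=[F,A] q_used=0 → run F
t=20: queue=[A] q_used=0 → run A
t=21: (idle)
t=22: (idle)

completion order = B, C, F, A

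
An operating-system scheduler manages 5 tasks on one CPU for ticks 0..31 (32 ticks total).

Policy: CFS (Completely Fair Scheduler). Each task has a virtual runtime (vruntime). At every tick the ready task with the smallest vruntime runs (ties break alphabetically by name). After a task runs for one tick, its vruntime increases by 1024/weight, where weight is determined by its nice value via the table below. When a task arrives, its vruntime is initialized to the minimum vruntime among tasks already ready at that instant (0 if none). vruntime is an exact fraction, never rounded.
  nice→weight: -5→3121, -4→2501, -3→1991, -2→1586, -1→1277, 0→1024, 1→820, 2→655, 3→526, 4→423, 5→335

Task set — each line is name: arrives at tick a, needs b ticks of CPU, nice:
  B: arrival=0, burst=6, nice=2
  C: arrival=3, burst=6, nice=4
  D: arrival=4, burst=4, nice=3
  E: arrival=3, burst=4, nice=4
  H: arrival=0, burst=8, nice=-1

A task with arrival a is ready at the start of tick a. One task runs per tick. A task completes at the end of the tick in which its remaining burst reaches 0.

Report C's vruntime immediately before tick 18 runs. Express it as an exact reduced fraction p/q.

t=0: vr[B=0 H=0] → run B
t=1: vr[B=1024/655 H=0] → run H
t=2: vr[B=1024/655 H=1024/1277] → run H
t=3: vr[B=1024/655 C=1024/655 E=1024/655 H=2048/1277] → run B
t=4: vr[B=2048/655 C=1024/655 D=1024/655 E=1024/655 H=2048/1277] → run C
t=5: vr[B=2048/655 C=1103872/277065 D=1024/655 E=1024/655 H=2048/1277] → run D
t=6: vr[B=2048/655 C=1103872/277065 D=604672/172265 E=1024/655 H=2048/1277] → run E
t=7: vr[B=2048/655 C=1103872/277065 D=604672/172265 E=1103872/277065 H=2048/1277] → run H
t=8: vr[B=2048/655 C=1103872/277065 D=604672/172265 E=1103872/277065 H=3072/1277] → run H
t=9: vr[B=2048/655 C=1103872/277065 D=604672/172265 E=1103872/277065 H=4096/1277] → run B
t=10: vr[B=3072/655 C=1103872/277065 D=604672/172265 E=1103872/277065 H=4096/1277] → run H
t=11: vr[B=3072/655 C=1103872/277065 D=604672/172265 E=1103872/277065 H=5120/1277] → run D
t=12: vr[B=3072/655 C=1103872/277065 D=940032/172265 E=1103872/277065 H=5120/1277] → run C
t=13: vr[B=3072/655 C=1774592/277065 D=940032/172265 E=1103872/277065 H=5120/1277] → run E
t=14: vr[B=3072/655 C=1774592/277065 D=940032/172265 E=1774592/277065 H=5120/1277] → run H
t=15: vr[B=3072/655 C=1774592/277065 D=940032/172265 E=1774592/277065 H=6144/1277] → run B
t=16: vr[B=4096/655 C=1774592/277065 D=940032/172265 E=1774592/277065 H=6144/1277] → run H
t=17: vr[B=4096/655 C=1774592/277065 D=940032/172265 E=1774592/277065 H=7168/1277] → run D
t=18: vr[B=4096/655 C=1774592/277065 D=1275392/172265 E=1774592/277065 H=7168/1277] → run H
t=19: vr[B=4096/655 C=1774592/277065 D=1275392/172265 E=1774592/277065] → run B
t=20: vr[B=1024/131 C=1774592/277065 D=1275392/172265 E=1774592/277065] → run C
t=21: vr[B=1024/131 C=815104/92355 D=1275392/172265 E=1774592/277065] → run E
t=22: vr[B=1024/131 C=815104/92355 D=1275392/172265 E=815104/92355] → run D
t=23: vr[B=1024/131 C=815104/92355 E=815104/92355] → run B
t=24: vr[C=815104/92355 E=815104/92355] → run C
t=25: vr[C=3116032/277065 E=815104/92355] → run E
t=26: vr[C=3116032/277065] → run C
t=27: vr[C=3786752/277065] → run C
t=28: (idle)
t=29: (idle)
t=30: (idle)
t=31: (idle)

vruntime(C, start of tick 18) = 1774592/277065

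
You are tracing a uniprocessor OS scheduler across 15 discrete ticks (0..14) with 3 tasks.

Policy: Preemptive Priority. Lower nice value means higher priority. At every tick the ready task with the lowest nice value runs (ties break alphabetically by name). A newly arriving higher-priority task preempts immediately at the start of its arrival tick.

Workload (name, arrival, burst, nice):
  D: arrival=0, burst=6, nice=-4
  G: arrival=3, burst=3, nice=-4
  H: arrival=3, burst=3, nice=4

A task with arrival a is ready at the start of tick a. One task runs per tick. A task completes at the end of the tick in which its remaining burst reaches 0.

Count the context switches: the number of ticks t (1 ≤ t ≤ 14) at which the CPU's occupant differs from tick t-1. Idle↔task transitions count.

t=0: ready={D} → run D
t=1: ready={D} → run D
t=2: ready={D} → run D
t=3: ready={D,G,H} → run D
t=4: ready={D,G,H} → run D
t=5: ready={D,G,H} → run D
t=6: ready={G,H} → run G
t=7: ready={G,H} → run G
t=8: ready={G,H} → run G
t=9: ready={H} → run H
t=10: ready={H} → run H
t=11: ready={H} → run H
t=12: (idle)
t=13: (idle)
t=14: (idle)

context switches = 3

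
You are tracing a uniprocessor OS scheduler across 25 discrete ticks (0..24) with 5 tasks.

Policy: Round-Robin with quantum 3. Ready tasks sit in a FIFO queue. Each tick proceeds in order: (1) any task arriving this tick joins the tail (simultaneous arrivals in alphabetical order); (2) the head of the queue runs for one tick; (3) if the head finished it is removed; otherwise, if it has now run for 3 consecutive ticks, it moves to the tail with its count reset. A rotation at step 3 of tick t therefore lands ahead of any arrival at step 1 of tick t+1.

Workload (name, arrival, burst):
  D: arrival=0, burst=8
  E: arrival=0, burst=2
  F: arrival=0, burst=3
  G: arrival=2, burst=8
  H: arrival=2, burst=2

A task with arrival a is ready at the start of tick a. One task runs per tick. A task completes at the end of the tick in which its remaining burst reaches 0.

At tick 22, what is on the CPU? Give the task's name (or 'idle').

running at tick 22 = G

t=0: queue=[D,E,F] q_used=0 → run D
t=1: queue=[D,E,F] q_used=1 → run D
t=2: queue=[D,E,F,G,H] q_used=2 → run D
t=3: queue=[E,F,G,H,D] q_used=0 → run E
t=4: queue=[E,F,G,H,D] q_used=1 → run E
t=5: queue=[F,G,H,D] q_used=0 → run F
t=6: queue=[F,G,H,D] q_used=1 → run F
t=7: queue=[F,G,H,D] q_used=2 → run F
t=8: queue=[G,H,D] q_used=0 → run G
t=9: queue=[G,H,D] q_used=1 → run G
t=10: queue=[G,H,D] q_used=2 → run G
t=11: queue=[H,D,G] q_used=0 → run H
t=12: queue=[H,D,G] q_used=1 → run H
t=13: queue=[D,G] q_used=0 → run D
t=14: queue=[D,G] q_used=1 → run D
t=15: queue=[D,G] q_used=2 → run D
t=16: queue=[G,D] q_used=0 → run G
t=17: queue=[G,D] q_used=1 → run G
t=18: queue=[G,D] q_used=2 → run G
t=19: queue=[D,G] q_used=0 → run D
t=20: queue=[D,G] q_used=1 → run D
t=21: queue=[G] q_used=0 → run G
t=22: queue=[G] q_used=1 → run G
t=23: (idle)
t=24: (idle)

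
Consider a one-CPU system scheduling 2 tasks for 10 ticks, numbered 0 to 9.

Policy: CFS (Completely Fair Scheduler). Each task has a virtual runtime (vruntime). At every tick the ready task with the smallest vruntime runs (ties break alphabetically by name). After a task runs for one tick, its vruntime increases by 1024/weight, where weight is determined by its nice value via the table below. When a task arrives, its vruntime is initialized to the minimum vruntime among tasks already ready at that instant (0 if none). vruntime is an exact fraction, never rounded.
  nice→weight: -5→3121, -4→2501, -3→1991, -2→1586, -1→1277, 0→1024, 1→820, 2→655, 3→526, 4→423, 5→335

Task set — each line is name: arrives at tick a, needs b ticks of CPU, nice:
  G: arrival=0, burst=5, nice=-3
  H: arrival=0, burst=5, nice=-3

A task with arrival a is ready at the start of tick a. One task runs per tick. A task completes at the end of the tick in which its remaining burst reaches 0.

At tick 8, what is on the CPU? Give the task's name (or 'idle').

running at tick 8 = G

t=0: vr[G=0 H=0] → run G
t=1: vr[G=1024/1991 H=0] → run H
t=2: vr[G=1024/1991 H=1024/1991] → run G
t=3: vr[G=2048/1991 H=1024/1991] → run H
t=4: vr[G=2048/1991 H=2048/1991] → run G
t=5: vr[G=3072/1991 H=2048/1991] → run H
t=6: vr[G=3072/1991 H=3072/1991] → run G
t=7: vr[G=4096/1991 H=3072/1991] → run H
t=8: vr[G=4096/1991 H=4096/1991] → run G
t=9: vr[H=4096/1991] → run H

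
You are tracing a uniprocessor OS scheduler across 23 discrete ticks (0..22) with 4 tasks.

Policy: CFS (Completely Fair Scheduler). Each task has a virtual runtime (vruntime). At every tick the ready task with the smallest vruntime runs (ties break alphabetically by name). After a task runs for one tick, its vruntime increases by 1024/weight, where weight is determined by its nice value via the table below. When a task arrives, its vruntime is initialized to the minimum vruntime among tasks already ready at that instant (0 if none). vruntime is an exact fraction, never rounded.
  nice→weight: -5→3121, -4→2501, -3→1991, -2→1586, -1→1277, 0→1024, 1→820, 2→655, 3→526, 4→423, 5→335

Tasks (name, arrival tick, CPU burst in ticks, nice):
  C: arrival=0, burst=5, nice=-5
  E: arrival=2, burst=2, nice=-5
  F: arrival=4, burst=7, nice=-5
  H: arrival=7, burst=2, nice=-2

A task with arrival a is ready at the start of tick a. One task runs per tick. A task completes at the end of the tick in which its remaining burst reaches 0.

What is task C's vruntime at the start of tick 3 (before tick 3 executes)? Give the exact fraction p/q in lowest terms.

vruntime(C, start of tick 3) = 3072/3121

t=0: vr[C=0] → run C
t=1: vr[C=1024/3121] → run C
t=2: vr[C=2048/3121 E=2048/3121] → run C
t=3: vr[C=3072/3121 E=2048/3121] → run E
t=4: vr[C=3072/3121 E=3072/3121 F=3072/3121] → run C
t=5: vr[C=4096/3121 E=3072/3121 F=3072/3121] → run E
t=6: vr[C=4096/3121 F=3072/3121] → run F
t=7: vr[C=4096/3121 F=4096/3121 H=4096/3121] → run C
t=8: vr[F=4096/3121 H=4096/3121] → run F
t=9: vr[F=5120/3121 H=4096/3121] → run H
t=10: vr[F=5120/3121 H=4846080/2474953] → run F
t=11: vr[F=6144/3121 H=4846080/2474953] → run H
t=12: vr[F=6144/3121] → run F
t=13: vr[F=7168/3121] → run F
t=14: vr[F=8192/3121] → run F
t=15: vr[F=9216/3121] → run F
t=16: (idle)
t=17: (idle)
t=18: (idle)
t=19: (idle)
t=20: (idle)
t=21: (idle)
t=22: (idle)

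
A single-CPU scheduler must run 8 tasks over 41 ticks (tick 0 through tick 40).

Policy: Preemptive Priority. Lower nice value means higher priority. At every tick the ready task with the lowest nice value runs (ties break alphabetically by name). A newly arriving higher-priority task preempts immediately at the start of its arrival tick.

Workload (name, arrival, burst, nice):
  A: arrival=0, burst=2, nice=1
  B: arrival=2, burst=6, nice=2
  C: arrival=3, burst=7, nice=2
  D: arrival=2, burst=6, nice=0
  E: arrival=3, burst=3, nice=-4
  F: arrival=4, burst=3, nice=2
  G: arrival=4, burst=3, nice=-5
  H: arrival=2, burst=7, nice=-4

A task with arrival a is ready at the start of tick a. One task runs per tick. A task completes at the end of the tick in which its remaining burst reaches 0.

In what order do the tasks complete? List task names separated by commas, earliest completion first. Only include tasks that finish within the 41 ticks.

completion order = A, G, E, H, D, B, C, F

t=0: ready={A} → run A
t=1: ready={A} → run A
t=2: ready={B,D,H} → run H
t=3: ready={B,C,D,E,H} → run E
t=4: ready={B,C,D,E,F,G,H} → run G
t=5: ready={B,C,D,E,F,G,H} → run G
t=6: ready={B,C,D,E,F,G,H} → run G
t=7: ready={B,C,D,E,F,H} → run E
t=8: ready={B,C,D,E,F,H} → run E
t=9: ready={B,C,D,F,H} → run H
t=10: ready={B,C,D,F,H} → run H
t=11: ready={B,C,D,F,H} → run H
t=12: ready={B,C,D,F,H} → run H
t=13: ready={B,C,D,F,H} → run H
t=14: ready={B,C,D,F,H} → run H
t=15: ready={B,C,D,F} → run D
t=16: ready={B,C,D,F} → run D
t=17: ready={B,C,D,F} → run D
t=18: ready={B,C,D,F} → run D
t=19: ready={B,C,D,F} → run D
t=20: ready={B,C,D,F} → run D
t=21: ready={B,C,F} → run B
t=22: ready={B,C,F} → run B
t=23: ready={B,C,F} → run B
t=24: ready={B,C,F} → run B
t=25: ready={B,C,F} → run B
t=26: ready={B,C,F} → run B
t=27: ready={C,F} → run C
t=28: ready={C,F} → run C
t=29: ready={C,F} → run C
t=30: ready={C,F} → run C
t=31: ready={C,F} → run C
t=32: ready={C,F} → run C
t=33: ready={C,F} → run C
t=34: ready={F} → run F
t=35: ready={F} → run F
t=36: ready={F} → run F
t=37: (idle)
t=38: (idle)
t=39: (idle)
t=40: (idle)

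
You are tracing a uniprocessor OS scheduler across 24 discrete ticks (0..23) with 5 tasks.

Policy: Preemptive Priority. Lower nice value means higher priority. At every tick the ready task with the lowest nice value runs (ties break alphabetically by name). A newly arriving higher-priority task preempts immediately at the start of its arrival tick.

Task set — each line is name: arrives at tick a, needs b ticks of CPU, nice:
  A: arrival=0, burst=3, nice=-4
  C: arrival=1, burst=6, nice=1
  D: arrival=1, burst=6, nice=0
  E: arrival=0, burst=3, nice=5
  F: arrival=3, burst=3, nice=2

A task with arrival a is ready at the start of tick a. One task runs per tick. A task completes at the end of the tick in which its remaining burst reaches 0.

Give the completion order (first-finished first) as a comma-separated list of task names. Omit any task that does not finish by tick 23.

completion order = A, D, C, F, E

t=0: ready={A,E} → run A
t=1: ready={A,C,D,E} → run A
t=2: ready={A,C,D,E} → run A
t=3: ready={C,D,E,F} → run D
t=4: ready={C,D,E,F} → run D
t=5: ready={C,D,E,F} → run D
t=6: ready={C,D,E,F} → run D
t=7: ready={C,D,E,F} → run D
t=8: ready={C,D,E,F} → run D
t=9: ready={C,E,F} → run C
t=10: ready={C,E,F} → run C
t=11: ready={C,E,F} → run C
t=12: ready={C,E,F} → run C
t=13: ready={C,E,F} → run C
t=14: ready={C,E,F} → run C
t=15: ready={E,F} → run F
t=16: ready={E,F} → run F
t=17: ready={E,F} → run F
t=18: ready={E} → run E
t=19: ready={E} → run E
t=20: ready={E} → run E
t=21: (idle)
t=22: (idle)
t=23: (idle)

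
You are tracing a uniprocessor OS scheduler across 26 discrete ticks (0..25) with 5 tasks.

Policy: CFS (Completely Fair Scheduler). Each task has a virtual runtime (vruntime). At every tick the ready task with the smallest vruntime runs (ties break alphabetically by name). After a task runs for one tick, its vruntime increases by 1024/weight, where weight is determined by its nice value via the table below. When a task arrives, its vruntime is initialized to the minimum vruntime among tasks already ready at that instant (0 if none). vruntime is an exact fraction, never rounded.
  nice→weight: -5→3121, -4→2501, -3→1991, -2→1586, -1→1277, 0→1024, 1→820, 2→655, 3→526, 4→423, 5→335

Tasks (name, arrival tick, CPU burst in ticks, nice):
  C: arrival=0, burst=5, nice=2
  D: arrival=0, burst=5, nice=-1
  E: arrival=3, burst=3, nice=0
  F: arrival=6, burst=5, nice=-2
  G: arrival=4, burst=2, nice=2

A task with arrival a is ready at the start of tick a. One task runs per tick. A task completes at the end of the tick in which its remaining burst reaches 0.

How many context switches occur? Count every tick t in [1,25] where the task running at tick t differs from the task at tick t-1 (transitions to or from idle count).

t=0: vr[C=0 D=0] → run C
t=1: vr[C=1024/655 D=0] → run D
t=2: vr[C=1024/655 D=1024/1277] → run D
t=3: vr[C=1024/655 D=2048/1277 E=1024/655] → run C
t=4: vr[C=2048/655 D=2048/1277 E=1024/655 G=1024/655] → run E
t=5: vr[C=2048/655 D=2048/1277 E=1679/655 G=1024/655] → run G
t=6: vr[C=2048/655 D=2048/1277 E=1679/655 F=2048/1277 G=2048/655] → run D
t=7: vr[C=2048/655 D=3072/1277 E=1679/655 F=2048/1277 G=2048/655] → run F
t=8: vr[C=2048/655 D=3072/1277 E=1679/655 F=2277888/1012661 G=2048/655] → run F
t=9: vr[C=2048/655 D=3072/1277 E=1679/655 F=2931712/1012661 G=2048/655] → run D
t=10: vr[C=2048/655 D=4096/1277 E=1679/655 F=2931712/1012661 G=2048/655] → run E
t=11: vr[C=2048/655 D=4096/1277 E=2334/655 F=2931712/1012661 G=2048/655] → run F
t=12: vr[C=2048/655 D=4096/1277 E=2334/655 F=3585536/1012661 G=2048/655] → run C
t=13: vr[C=3072/655 D=4096/1277 E=2334/655 F=3585536/1012661 G=2048/655] → run G
t=14: vr[C=3072/655 D=4096/1277 E=2334/655 F=3585536/1012661] → run D
t=15: vr[C=3072/655 E=2334/655 F=3585536/1012661] → run F
t=16: vr[C=3072/655 E=2334/655 F=4239360/1012661] → run E
t=17: vr[C=3072/655 F=4239360/1012661] → run F
t=18: vr[C=3072/655] → run C
t=19: vr[C=4096/655] → run C
t=20: (idle)
t=21: (idle)
t=22: (idle)
t=23: (idle)
t=24: (idle)
t=25: (idle)

context switches = 17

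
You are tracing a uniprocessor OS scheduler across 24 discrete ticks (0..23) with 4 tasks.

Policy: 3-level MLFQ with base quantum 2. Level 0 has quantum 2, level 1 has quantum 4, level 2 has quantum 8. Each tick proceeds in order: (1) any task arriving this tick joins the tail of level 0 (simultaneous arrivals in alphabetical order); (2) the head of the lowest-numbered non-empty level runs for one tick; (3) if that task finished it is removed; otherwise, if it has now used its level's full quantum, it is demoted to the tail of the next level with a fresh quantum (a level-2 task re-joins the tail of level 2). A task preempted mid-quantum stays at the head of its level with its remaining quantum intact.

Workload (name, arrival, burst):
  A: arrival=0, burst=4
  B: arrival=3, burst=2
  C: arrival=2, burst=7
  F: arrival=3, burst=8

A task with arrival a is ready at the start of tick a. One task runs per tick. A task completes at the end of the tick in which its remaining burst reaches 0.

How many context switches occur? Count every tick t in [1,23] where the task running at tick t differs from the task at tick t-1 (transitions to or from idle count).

t=0: L0/L1/L2 = A/-/- → run A
t=1: L0/L1/L2 = A/-/- → run A
t=2: L0/L1/L2 = C/A/- → run C
t=3: L0/L1/L2 = CBF/A/- → run C
t=4: L0/L1/L2 = BF/AC/- → run B
t=5: L0/L1/L2 = BF/AC/- → run B
t=6: L0/L1/L2 = F/AC/- → run F
t=7: L0/L1/L2 = F/AC/- → run F
t=8: L0/L1/L2 = -/ACF/- → run A
t=9: L0/L1/L2 = -/ACF/- → run A
t=10: L0/L1/L2 = -/CF/- → run C
t=11: L0/L1/L2 = -/CF/- → run C
t=12: L0/L1/L2 = -/CF/- → run C
t=13: L0/L1/L2 = -/CF/- → run C
t=14: L0/L1/L2 = -/F/C → run F
t=15: L0/L1/L2 = -/F/C → run F
t=16: L0/L1/L2 = -/F/C → run F
t=17: L0/L1/L2 = -/F/C → run F
t=18: L0/L1/L2 = -/-/CF → run C
t=19: L0/L1/L2 = -/-/F → run F
t=20: L0/L1/L2 = -/-/F → run F
t=21: (idle)
t=22: (idle)
t=23: (idle)

context switches = 9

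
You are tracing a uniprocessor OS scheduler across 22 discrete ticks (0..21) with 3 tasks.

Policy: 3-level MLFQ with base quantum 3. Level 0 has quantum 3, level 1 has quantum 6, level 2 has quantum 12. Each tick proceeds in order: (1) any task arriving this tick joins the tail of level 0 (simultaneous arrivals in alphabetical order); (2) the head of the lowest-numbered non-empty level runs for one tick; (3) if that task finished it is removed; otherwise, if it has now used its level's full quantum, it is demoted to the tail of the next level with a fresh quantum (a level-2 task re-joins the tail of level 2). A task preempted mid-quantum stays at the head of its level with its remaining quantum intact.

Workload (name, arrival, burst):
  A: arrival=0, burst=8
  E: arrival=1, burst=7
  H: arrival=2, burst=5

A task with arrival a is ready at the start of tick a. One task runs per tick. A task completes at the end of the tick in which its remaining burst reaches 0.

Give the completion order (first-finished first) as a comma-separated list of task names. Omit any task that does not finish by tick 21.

completion order = A, E, H

t=0: L0/L1/L2 = A/-/- → run A
t=1: L0/L1/L2 = AE/-/- → run A
t=2: L0/L1/L2 = AEH/-/- → run A
t=3: L0/L1/L2 = EH/A/- → run E
t=4: L0/L1/L2 = EH/A/- → run E
t=5: L0/L1/L2 = EH/A/- → run E
t=6: L0/L1/L2 = H/AE/- → run H
t=7: L0/L1/L2 = H/AE/- → run H
t=8: L0/L1/L2 = H/AE/- → run H
t=9: L0/L1/L2 = -/AEH/- → run A
t=10: L0/L1/L2 = -/AEH/- → run A
t=11: L0/L1/L2 = -/AEH/- → run A
t=12: L0/L1/L2 = -/AEH/- → run A
t=13: L0/L1/L2 = -/AEH/- → run A
t=14: L0/L1/L2 = -/EH/- → run E
t=15: L0/L1/L2 = -/EH/- → run E
t=16: L0/L1/L2 = -/EH/- → run E
t=17: L0/L1/L2 = -/EH/- → run E
t=18: L0/L1/L2 = -/H/- → run H
t=19: L0/L1/L2 = -/H/- → run H
t=20: (idle)
t=21: (idle)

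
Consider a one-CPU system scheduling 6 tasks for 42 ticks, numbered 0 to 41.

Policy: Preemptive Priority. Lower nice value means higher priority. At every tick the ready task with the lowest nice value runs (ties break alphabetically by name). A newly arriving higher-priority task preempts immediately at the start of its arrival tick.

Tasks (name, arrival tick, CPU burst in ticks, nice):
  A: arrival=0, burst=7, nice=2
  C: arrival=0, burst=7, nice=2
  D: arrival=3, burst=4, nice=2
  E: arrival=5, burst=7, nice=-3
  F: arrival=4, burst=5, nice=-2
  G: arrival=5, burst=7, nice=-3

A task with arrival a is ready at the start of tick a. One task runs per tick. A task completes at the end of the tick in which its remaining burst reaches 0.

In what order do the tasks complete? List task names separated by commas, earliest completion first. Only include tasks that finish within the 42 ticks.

completion order = E, G, F, A, C, D

t=0: ready={A,C} → run A
t=1: ready={A,C} → run A
t=2: ready={A,C} → run A
t=3: ready={A,C,D} → run A
t=4: ready={A,C,D,F} → run F
t=5: ready={A,C,D,E,F,G} → run E
t=6: ready={A,C,D,E,F,G} → run E
t=7: ready={A,C,D,E,F,G} → run E
t=8: ready={A,C,D,E,F,G} → run E
t=9: ready={A,C,D,E,F,G} → run E
t=10: ready={A,C,D,E,F,G} → run E
t=11: ready={A,C,D,E,F,G} → run E
t=12: ready={A,C,D,F,G} → run G
t=13: ready={A,C,D,F,G} → run G
t=14: ready={A,C,D,F,G} → run G
t=15: ready={A,C,D,F,G} → run G
t=16: ready={A,C,D,F,G} → run G
t=17: ready={A,C,D,F,G} → run G
t=18: ready={A,C,D,F,G} → run G
t=19: ready={A,C,D,F} → run F
t=20: ready={A,C,D,F} → run F
t=21: ready={A,C,D,F} → run F
t=22: ready={A,C,D,F} → run F
t=23: ready={A,C,D} → run A
t=24: ready={A,C,D} → run A
t=25: ready={A,C,D} → run A
t=26: ready={C,D} → run C
t=27: ready={C,D} → run C
t=28: ready={C,D} → run C
t=29: ready={C,D} → run C
t=30: ready={C,D} → run C
t=31: ready={C,D} → run C
t=32: ready={C,D} → run C
t=33: ready={D} → run D
t=34: ready={D} → run D
t=35: ready={D} → run D
t=36: ready={D} → run D
t=37: (idle)
t=38: (idle)
t=39: (idle)
t=40: (idle)
t=41: (idle)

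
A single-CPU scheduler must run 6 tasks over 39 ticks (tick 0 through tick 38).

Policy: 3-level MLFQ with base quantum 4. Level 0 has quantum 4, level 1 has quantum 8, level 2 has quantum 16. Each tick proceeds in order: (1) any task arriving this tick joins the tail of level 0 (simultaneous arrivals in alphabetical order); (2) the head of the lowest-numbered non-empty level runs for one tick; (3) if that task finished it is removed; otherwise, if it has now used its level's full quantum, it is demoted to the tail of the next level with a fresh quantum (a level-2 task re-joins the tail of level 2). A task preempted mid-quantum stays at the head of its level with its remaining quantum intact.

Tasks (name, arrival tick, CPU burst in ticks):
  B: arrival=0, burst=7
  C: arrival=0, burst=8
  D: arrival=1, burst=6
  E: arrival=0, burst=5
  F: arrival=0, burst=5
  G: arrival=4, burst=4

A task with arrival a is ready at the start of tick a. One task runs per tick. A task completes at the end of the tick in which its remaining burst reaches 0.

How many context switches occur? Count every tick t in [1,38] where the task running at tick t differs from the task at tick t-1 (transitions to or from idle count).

context switches = 11

t=0: L0/L1/L2 = BCEF/-/- → run B
t=1: L0/L1/L2 = BCEFD/-/- → run B
t=2: L0/L1/L2 = BCEFD/-/- → run B
t=3: L0/L1/L2 = BCEFD/-/- → run B
t=4: L0/L1/L2 = CEFDG/B/- → run C
t=5: L0/L1/L2 = CEFDG/B/- → run C
t=6: L0/L1/L2 = CEFDG/B/- → run C
t=7: L0/L1/L2 = CEFDG/B/- → run C
t=8: L0/L1/L2 = EFDG/BC/- → run E
t=9: L0/L1/L2 = EFDG/BC/- → run E
t=10: L0/L1/L2 = EFDG/BC/- → run E
t=11: L0/L1/L2 = EFDG/BC/- → run E
t=12: L0/L1/L2 = FDG/BCE/- → run F
t=13: L0/L1/L2 = FDG/BCE/- → run F
t=14: L0/L1/L2 = FDG/BCE/- → run F
t=15: L0/L1/L2 = FDG/BCE/- → run F
t=16: L0/L1/L2 = DG/BCEF/- → run D
t=17: L0/L1/L2 = DG/BCEF/- → run D
t=18: L0/L1/L2 = DG/BCEF/- → run D
t=19: L0/L1/L2 = DG/BCEF/- → run D
t=20: L0/L1/L2 = G/BCEFD/- → run G
t=21: L0/L1/L2 = G/BCEFD/- → run G
t=22: L0/L1/L2 = G/BCEFD/- → run G
t=23: L0/L1/L2 = G/BCEFD/- → run G
t=24: L0/L1/L2 = -/BCEFD/- → run B
t=25: L0/L1/L2 = -/BCEFD/- → run B
t=26: L0/L1/L2 = -/BCEFD/- → run B
t=27: L0/L1/L2 = -/CEFD/- → run C
t=28: L0/L1/L2 = -/CEFD/- → run C
t=29: L0/L1/L2 = -/CEFD/- → run C
t=30: L0/L1/L2 = -/CEFD/- → run C
t=31: L0/L1/L2 = -/EFD/- → run E
t=32: L0/L1/L2 = -/FD/- → run F
t=33: L0/L1/L2 = -/D/- → run D
t=34: L0/L1/L2 = -/D/- → run D
t=35: (idle)
t=36: (idle)
t=37: (idle)
t=38: (idle)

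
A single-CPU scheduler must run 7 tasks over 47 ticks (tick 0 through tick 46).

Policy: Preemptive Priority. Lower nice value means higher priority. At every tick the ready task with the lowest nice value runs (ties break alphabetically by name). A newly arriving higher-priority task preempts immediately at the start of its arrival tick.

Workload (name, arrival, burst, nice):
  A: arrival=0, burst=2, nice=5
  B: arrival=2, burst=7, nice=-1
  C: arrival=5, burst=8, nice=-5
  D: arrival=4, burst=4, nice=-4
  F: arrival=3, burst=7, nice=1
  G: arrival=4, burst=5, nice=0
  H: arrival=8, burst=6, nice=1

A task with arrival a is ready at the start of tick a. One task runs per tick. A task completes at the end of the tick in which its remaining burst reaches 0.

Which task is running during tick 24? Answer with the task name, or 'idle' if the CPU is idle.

running at tick 24 = G

t=0: ready={A} → run A
t=1: ready={A} → run A
t=2: ready={B} → run B
t=3: ready={B,F} → run B
t=4: ready={B,D,F,G} → run D
t=5: ready={B,C,D,F,G} → run C
t=6: ready={B,C,D,F,G} → run C
t=7: ready={B,C,D,F,G} → run C
t=8: ready={B,C,D,F,G,H} → run C
t=9: ready={B,C,D,F,G,H} → run C
t=10: ready={B,C,D,F,G,H} → run C
t=11: ready={B,C,D,F,G,H} → run C
t=12: ready={B,C,D,F,G,H} → run C
t=13: ready={B,D,F,G,H} → run D
t=14: ready={B,D,F,G,H} → run D
t=15: ready={B,D,F,G,H} → run D
t=16: ready={B,F,G,H} → run B
t=17: ready={B,F,G,H} → run B
t=18: ready={B,F,G,H} → run B
t=19: ready={B,F,G,H} → run B
t=20: ready={B,F,G,H} → run B
t=21: ready={F,G,H} → run G
t=22: ready={F,G,H} → run G
t=23: ready={F,G,H} → run G
t=24: ready={F,G,H} → run G
t=25: ready={F,G,H} → run G
t=26: ready={F,H} → run F
t=27: ready={F,H} → run F
t=28: ready={F,H} → run F
t=29: ready={F,H} → run F
t=30: ready={F,H} → run F
t=31: ready={F,H} → run F
t=32: ready={F,H} → run F
t=33: ready={H} → run H
t=34: ready={H} → run H
t=35: ready={H} → run H
t=36: ready={H} → run H
t=37: ready={H} → run H
t=38: ready={H} → run H
t=39: (idle)
t=40: (idle)
t=41: (idle)
t=42: (idle)
t=43: (idle)
t=44: (idle)
t=45: (idle)
t=46: (idle)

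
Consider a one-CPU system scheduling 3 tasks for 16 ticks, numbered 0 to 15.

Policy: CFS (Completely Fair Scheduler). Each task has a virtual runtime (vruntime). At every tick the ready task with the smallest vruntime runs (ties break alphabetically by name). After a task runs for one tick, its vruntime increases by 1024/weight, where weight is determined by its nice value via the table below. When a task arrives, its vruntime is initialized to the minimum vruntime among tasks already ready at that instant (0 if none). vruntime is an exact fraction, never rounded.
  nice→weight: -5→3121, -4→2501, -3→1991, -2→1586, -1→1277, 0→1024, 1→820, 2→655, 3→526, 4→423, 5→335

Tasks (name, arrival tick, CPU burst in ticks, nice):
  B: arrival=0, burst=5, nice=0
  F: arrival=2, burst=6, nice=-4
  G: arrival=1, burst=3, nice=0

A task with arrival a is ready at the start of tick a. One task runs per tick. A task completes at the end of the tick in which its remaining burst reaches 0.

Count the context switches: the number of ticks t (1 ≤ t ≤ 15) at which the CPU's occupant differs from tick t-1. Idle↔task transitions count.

t=0: vr[B=0] → run B
t=1: vr[B=1 G=1] → run B
t=2: vr[B=2 F=1 G=1] → run F
t=3: vr[B=2 F=3525/2501 G=1] → run G
t=4: vr[B=2 F=3525/2501 G=2] → run F
t=5: vr[B=2 F=4549/2501 G=2] → run F
t=6: vr[B=2 F=5573/2501 G=2] → run B
t=7: vr[B=3 F=5573/2501 G=2] → run G
t=8: vr[B=3 F=5573/2501 G=3] → run F
t=9: vr[B=3 F=6597/2501 G=3] → run F
t=10: vr[B=3 F=7621/2501 G=3] → run B
t=11: vr[B=4 F=7621/2501 G=3] → run G
t=12: vr[B=4 F=7621/2501] → run F
t=13: vr[B=4] → run B
t=14: (idle)
t=15: (idle)

context switches = 11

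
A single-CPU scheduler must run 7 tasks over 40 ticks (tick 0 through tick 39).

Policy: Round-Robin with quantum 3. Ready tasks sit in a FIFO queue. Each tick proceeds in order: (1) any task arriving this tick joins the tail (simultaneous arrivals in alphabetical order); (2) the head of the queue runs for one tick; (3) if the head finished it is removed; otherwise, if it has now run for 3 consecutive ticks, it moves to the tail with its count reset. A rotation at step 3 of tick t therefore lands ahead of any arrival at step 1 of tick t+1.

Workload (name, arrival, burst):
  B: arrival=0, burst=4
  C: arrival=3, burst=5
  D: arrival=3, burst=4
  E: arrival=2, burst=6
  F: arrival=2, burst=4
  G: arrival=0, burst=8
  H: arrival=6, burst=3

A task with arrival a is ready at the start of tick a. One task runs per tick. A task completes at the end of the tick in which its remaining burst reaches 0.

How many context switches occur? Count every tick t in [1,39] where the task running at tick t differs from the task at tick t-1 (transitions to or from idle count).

context switches = 14

t=0: queue=[B,G] q_used=0 → run B
t=1: queue=[B,G] q_used=1 → run B
t=2: queue=[B,G,E,F] q_used=2 → run B
t=3: queue=[G,E,F,B,C,D] q_used=0 → run G
t=4: queue=[G,E,F,B,C,D] q_used=1 → run G
t=5: queue=[G,E,F,B,C,D] q_used=2 → run G
t=6: queue=[E,F,B,C,D,G,H] q_used=0 → run E
t=7: queue=[E,F,B,C,D,G,H] q_used=1 → run E
t=8: queue=[E,F,B,C,D,G,H] q_used=2 → run E
t=9: queue=[F,B,C,D,G,H,E] q_used=0 → run F
t=10: queue=[F,B,C,D,G,H,E] q_used=1 → run F
t=11: queue=[F,B,C,D,G,H,E] q_used=2 → run F
t=12: queue=[B,C,D,G,H,E,F] q_used=0 → run B
t=13: queue=[C,D,G,H,E,F] q_used=0 → run C
t=14: queue=[C,D,G,H,E,F] q_used=1 → run C
t=15: queue=[C,D,G,H,E,F] q_used=2 → run C
t=16: queue=[D,G,H,E,F,C] q_used=0 → run D
t=17: queue=[D,G,H,E,F,C] q_used=1 → run D
t=18: queue=[D,G,H,E,F,C] q_used=2 → run D
t=19: queue=[G,H,E,F,C,D] q_used=0 → run G
t=20: queue=[G,H,E,F,C,D] q_used=1 → run G
t=21: queue=[G,H,E,F,C,D] q_used=2 → run G
t=22: queue=[H,E,F,C,D,G] q_used=0 → run H
t=23: queue=[H,E,F,C,D,G] q_used=1 → run H
t=24: queue=[H,E,F,C,D,G] q_used=2 → run H
t=25: queue=[E,F,C,D,G] q_used=0 → run E
t=26: queue=[E,F,C,D,G] q_used=1 → run E
t=27: queue=[E,F,C,D,G] q_used=2 → run E
t=28: queue=[F,C,D,G] q_used=0 → run F
t=29: queue=[C,D,G] q_used=0 → run C
t=30: queue=[C,D,G] q_used=1 → run C
t=31: queue=[D,G] q_used=0 → run D
t=32: queue=[G] q_used=0 → run G
t=33: queue=[G] q_used=1 → run G
t=34: (idle)
t=35: (idle)
t=36: (idle)
t=37: (idle)
t=38: (idle)
t=39: (idle)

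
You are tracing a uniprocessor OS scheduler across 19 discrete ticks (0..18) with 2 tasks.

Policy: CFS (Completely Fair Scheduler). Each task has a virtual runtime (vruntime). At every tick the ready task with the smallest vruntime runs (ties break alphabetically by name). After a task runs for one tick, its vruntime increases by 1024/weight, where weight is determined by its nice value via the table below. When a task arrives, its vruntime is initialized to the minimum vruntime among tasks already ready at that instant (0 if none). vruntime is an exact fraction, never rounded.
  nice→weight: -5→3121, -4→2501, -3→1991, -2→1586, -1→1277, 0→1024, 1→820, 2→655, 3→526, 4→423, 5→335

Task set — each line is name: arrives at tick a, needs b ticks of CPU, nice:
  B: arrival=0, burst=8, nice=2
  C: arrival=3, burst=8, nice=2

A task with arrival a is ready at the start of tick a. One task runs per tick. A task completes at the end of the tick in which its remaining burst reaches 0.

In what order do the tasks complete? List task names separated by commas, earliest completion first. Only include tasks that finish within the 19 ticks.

t=0: vr[B=0] → run B
t=1: vr[B=1024/655] → run B
t=2: vr[B=2048/655] → run B
t=3: vr[B=3072/655 C=3072/655] → run B
t=4: vr[B=4096/655 C=3072/655] → run C
t=5: vr[B=4096/655 C=4096/655] → run B
t=6: vr[B=1024/131 C=4096/655] → run C
t=7: vr[B=1024/131 C=1024/131] → run B
t=8: vr[B=6144/655 C=1024/131] → run C
t=9: vr[B=6144/655 C=6144/655] → run B
t=10: vr[B=7168/655 C=6144/655] → run C
t=11: vr[B=7168/655 C=7168/655] → run B
t=12: vr[C=7168/655] → run C
t=13: vr[C=8192/655] → run C
t=14: vr[C=9216/655] → run C
t=15: vr[C=2048/131] → run C
t=16: (idle)
t=17: (idle)
t=18: (idle)

completion order = B, C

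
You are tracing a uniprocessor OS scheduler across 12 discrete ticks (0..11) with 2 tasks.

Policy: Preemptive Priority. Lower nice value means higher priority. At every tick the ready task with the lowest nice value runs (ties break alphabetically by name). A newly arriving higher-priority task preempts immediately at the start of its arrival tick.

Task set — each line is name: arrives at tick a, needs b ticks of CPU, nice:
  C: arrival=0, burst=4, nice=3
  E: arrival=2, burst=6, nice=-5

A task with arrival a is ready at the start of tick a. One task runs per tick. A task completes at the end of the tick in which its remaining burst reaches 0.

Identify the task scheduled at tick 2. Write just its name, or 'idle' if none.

t=0: ready={C} → run C
t=1: ready={C} → run C
t=2: ready={C,E} → run E
t=3: ready={C,E} → run E
t=4: ready={C,E} → run E
t=5: ready={C,E} → run E
t=6: ready={C,E} → run E
t=7: ready={C,E} → run E
t=8: ready={C} → run C
t=9: ready={C} → run C
t=10: (idle)
t=11: (idle)

running at tick 2 = E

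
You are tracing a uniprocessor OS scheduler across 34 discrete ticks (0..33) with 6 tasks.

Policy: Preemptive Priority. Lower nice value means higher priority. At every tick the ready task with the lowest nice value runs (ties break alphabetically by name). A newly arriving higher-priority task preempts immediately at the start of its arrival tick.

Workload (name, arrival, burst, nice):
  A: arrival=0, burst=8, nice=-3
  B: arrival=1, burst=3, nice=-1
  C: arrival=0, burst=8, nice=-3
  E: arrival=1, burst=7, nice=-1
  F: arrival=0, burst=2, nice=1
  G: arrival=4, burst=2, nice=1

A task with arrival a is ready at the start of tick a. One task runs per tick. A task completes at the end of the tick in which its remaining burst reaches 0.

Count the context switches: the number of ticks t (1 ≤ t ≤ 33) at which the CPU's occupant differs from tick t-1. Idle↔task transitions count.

context switches = 6

t=0: ready={A,C,F} → run A
t=1: ready={A,B,C,E,F} → run A
t=2: ready={A,B,C,E,F} → run A
t=3: ready={A,B,C,E,F} → run A
t=4: ready={A,B,C,E,F,G} → run A
t=5: ready={A,B,C,E,F,G} → run A
t=6: ready={A,B,C,E,F,G} → run A
t=7: ready={A,B,C,E,F,G} → run A
t=8: ready={B,C,E,F,G} → run C
t=9: ready={B,C,E,F,G} → run C
t=10: ready={B,C,E,F,G} → run C
t=11: ready={B,C,E,F,G} → run C
t=12: ready={B,C,E,F,G} → run C
t=13: ready={B,C,E,F,G} → run C
t=14: ready={B,C,E,F,G} → run C
t=15: ready={B,C,E,F,G} → run C
t=16: ready={B,E,F,G} → run B
t=17: ready={B,E,F,G} → run B
t=18: ready={B,E,F,G} → run B
t=19: ready={E,F,G} → run E
t=20: ready={E,F,G} → run E
t=21: ready={E,F,G} → run E
t=22: ready={E,F,G} → run E
t=23: ready={E,F,G} → run E
t=24: ready={E,F,G} → run E
t=25: ready={E,F,G} → run E
t=26: ready={F,G} → run F
t=27: ready={F,G} → run F
t=28: ready={G} → run G
t=29: ready={G} → run G
t=30: (idle)
t=31: (idle)
t=32: (idle)
t=33: (idle)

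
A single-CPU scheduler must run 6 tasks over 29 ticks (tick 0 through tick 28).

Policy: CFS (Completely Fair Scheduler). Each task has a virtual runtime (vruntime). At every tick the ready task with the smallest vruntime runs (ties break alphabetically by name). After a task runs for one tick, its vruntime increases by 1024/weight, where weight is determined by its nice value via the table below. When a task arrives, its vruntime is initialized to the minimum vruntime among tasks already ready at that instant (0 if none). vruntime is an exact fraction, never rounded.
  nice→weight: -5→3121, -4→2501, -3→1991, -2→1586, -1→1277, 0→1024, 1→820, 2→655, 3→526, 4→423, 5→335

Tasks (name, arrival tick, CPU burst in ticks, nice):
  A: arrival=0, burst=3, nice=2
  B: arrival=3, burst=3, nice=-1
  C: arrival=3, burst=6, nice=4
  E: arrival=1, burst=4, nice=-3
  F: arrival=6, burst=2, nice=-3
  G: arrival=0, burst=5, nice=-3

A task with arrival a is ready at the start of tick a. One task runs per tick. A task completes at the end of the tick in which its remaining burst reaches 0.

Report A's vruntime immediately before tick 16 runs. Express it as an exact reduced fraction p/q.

vruntime(A, start of tick 16) = 2048/655

t=0: vr[A=0 G=0] → run A
t=1: vr[A=1024/655 E=0 G=0] → run E
t=2: vr[A=1024/655 E=1024/1991 G=0] → run G
t=3: vr[A=1024/655 B=1024/1991 C=1024/1991 E=1024/1991 G=1024/1991] → run B
t=4: vr[A=1024/655 B=3346432/2542507 C=1024/1991 E=1024/1991 G=1024/1991] → run C
t=5: vr[A=1024/655 B=3346432/2542507 C=2471936/842193 E=1024/1991 G=1024/1991] → run E
t=6: vr[A=1024/655 B=3346432/2542507 C=2471936/842193 E=2048/1991 F=1024/1991 G=1024/1991] → run F
t=7: vr[A=1024/655 B=3346432/2542507 C=2471936/842193 E=2048/1991 F=2048/1991 G=1024/1991] → run G
t=8: vr[A=1024/655 B=3346432/2542507 C=2471936/842193 E=2048/1991 F=2048/1991 G=2048/1991] → run E
t=9: vr[A=1024/655 B=3346432/2542507 C=2471936/842193 E=3072/1991 F=2048/1991 G=2048/1991] → run F
t=10: vr[A=1024/655 B=3346432/2542507 C=2471936/842193 E=3072/1991 G=2048/1991] → run G
t=11: vr[A=1024/655 B=3346432/2542507 C=2471936/842193 E=3072/1991 G=3072/1991] → run B
t=12: vr[A=1024/655 B=5385216/2542507 C=2471936/842193 E=3072/1991 G=3072/1991] → run E
t=13: vr[A=1024/655 B=5385216/2542507 C=2471936/842193 G=3072/1991] → run G
t=14: vr[A=1024/655 B=5385216/2542507 C=2471936/842193 G=4096/1991] → run A
t=15: vr[A=2048/655 B=5385216/2542507 C=2471936/842193 G=4096/1991] → run G
t=16: vr[A=2048/655 B=5385216/2542507 C=2471936/842193] → run B
t=17: vr[A=2048/655 C=2471936/842193] → run C
t=18: vr[A=2048/655 C=4510720/842193] → run A
t=19: vr[C=4510720/842193] → run C
t=20: vr[C=2183168/280731] → run C
t=21: vr[C=8588288/842193] → run C
t=22: vr[C=10627072/842193] → run C
t=23: (idle)
t=24: (idle)
t=25: (idle)
t=26: (idle)
t=27: (idle)
t=28: (idle)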